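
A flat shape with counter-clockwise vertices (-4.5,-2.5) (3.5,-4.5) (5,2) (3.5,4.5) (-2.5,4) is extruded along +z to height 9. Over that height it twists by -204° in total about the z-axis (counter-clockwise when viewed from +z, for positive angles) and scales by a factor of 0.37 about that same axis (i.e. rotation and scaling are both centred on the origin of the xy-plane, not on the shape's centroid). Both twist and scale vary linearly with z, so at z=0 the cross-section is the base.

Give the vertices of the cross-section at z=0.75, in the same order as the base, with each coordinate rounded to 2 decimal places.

t = z/height = 0.75/9 = 0.0833333
s = 1 + (scale-1)·z/height = 1 + (0.37-1)·0.75/9 = 0.947500
θ = twist·z/height = -204°·0.75/9 = -17.0000° = -0.296706 rad
cos θ = 0.956305, sin θ = -0.292372 (intermediates below are computed at full precision and shown rounded to 5 d.p.)
v1: (-4.5,-2.5) → rotate → (-5.03430,-1.07509) → ×s → (-4.77000,-1.01865) → (-4.77,-1.02)
v2: (3.5,-4.5) → rotate → (2.03139,-5.32667) → ×s → (1.92475,-5.04702) → (1.92,-5.05)
v3: (5,2) → rotate → (5.36627,0.45075) → ×s → (5.08454,0.42709) → (5.08,0.43)
v4: (3.5,4.5) → rotate → (4.66274,3.28007) → ×s → (4.41795,3.10787) → (4.42,3.11)
v5: (-2.5,4) → rotate → (-1.22128,4.55615) → ×s → (-1.15716,4.31695) → (-1.16,4.32)

Cross-section at z=0.75: (-4.77,-1.02) (1.92,-5.05) (5.08,0.43) (4.42,3.11) (-1.16,4.32)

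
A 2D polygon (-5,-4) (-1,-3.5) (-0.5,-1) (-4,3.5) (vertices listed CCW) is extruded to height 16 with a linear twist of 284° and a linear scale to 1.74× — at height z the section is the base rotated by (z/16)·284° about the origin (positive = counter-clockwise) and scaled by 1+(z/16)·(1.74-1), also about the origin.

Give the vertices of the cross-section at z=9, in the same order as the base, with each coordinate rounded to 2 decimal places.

t = z/height = 9/16 = 0.5625
s = 1 + (scale-1)·z/height = 1 + (1.74-1)·9/16 = 1.416250
θ = twist·z/height = 284°·9/16 = 159.7500° = 2.788163 rad
cos θ = -0.938191, sin θ = 0.346117 (intermediates below are computed at full precision and shown rounded to 5 d.p.)
v1: (-5,-4) → rotate → (6.07542,2.02218) → ×s → (8.60432,2.86391) → (8.60,2.86)
v2: (-1,-3.5) → rotate → (2.14960,2.93755) → ×s → (3.04437,4.16031) → (3.04,4.16)
v3: (-0.5,-1) → rotate → (0.81521,0.76513) → ×s → (1.15455,1.08362) → (1.15,1.08)
v4: (-4,3.5) → rotate → (2.54136,-4.66814) → ×s → (3.59919,-6.61125) → (3.60,-6.61)

Cross-section at z=9: (8.60,2.86) (3.04,4.16) (1.15,1.08) (3.60,-6.61)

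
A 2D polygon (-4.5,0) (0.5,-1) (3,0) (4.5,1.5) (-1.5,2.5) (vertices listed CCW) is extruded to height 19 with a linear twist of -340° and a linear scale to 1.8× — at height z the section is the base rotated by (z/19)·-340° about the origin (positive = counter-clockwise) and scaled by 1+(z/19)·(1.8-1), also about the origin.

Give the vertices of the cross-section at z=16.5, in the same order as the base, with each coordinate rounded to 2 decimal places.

Cross-section at z=16.5: (-3.25,-6.90) (1.89,0.04) (2.17,4.60) (0.96,7.98) (-4.92,-0.49)

t = z/height = 16.5/19 = 0.868421
s = 1 + (scale-1)·z/height = 1 + (1.8-1)·16.5/19 = 1.694737
θ = twist·z/height = -340°·16.5/19 = -295.2632° = -5.153314 rad
cos θ = 0.426776, sin θ = 0.904357 (intermediates below are computed at full precision and shown rounded to 5 d.p.)
v1: (-4.5,0) → rotate → (-1.92049,-4.06961) → ×s → (-3.25473,-6.89691) → (-3.25,-6.90)
v2: (0.5,-1) → rotate → (1.11775,0.02540) → ×s → (1.89428,0.04305) → (1.89,0.04)
v3: (3,0) → rotate → (1.28033,2.71307) → ×s → (2.16982,4.59794) → (2.17,4.60)
v4: (4.5,1.5) → rotate → (0.56396,4.70977) → ×s → (0.95576,7.98182) → (0.96,7.98)
v5: (-1.5,2.5) → rotate → (-2.90106,-0.28959) → ×s → (-4.91653,-0.49079) → (-4.92,-0.49)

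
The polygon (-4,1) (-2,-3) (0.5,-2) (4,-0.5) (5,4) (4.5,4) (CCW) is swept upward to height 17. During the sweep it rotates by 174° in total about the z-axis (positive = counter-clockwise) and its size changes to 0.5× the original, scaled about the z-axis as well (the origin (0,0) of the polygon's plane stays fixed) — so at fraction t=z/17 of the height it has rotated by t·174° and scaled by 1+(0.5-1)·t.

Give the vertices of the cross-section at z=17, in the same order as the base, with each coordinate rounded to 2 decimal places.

Cross-section at z=17: (1.94,-0.71) (1.15,1.39) (-0.14,1.02) (-1.96,0.46) (-2.70,-1.73) (-2.45,-1.75)

t = z/height = 17/17 = 1
s = 1 + (scale-1)·z/height = 1 + (0.5-1)·17/17 = 0.500000
θ = twist·z/height = 174°·17/17 = 174.0000° = 3.036873 rad
cos θ = -0.994522, sin θ = 0.104528 (intermediates below are computed at full precision and shown rounded to 5 d.p.)
v1: (-4,1) → rotate → (3.87356,-1.41264) → ×s → (1.93678,-0.70632) → (1.94,-0.71)
v2: (-2,-3) → rotate → (2.30263,2.77451) → ×s → (1.15131,1.38725) → (1.15,1.39)
v3: (0.5,-2) → rotate → (-0.28820,2.04131) → ×s → (-0.14410,1.02065) → (-0.14,1.02)
v4: (4,-0.5) → rotate → (-3.92582,0.91537) → ×s → (-1.96291,0.45769) → (-1.96,0.46)
v5: (5,4) → rotate → (-5.39072,-3.45545) → ×s → (-2.69536,-1.72772) → (-2.70,-1.73)
v6: (4.5,4) → rotate → (-4.89346,-3.50771) → ×s → (-2.44673,-1.75385) → (-2.45,-1.75)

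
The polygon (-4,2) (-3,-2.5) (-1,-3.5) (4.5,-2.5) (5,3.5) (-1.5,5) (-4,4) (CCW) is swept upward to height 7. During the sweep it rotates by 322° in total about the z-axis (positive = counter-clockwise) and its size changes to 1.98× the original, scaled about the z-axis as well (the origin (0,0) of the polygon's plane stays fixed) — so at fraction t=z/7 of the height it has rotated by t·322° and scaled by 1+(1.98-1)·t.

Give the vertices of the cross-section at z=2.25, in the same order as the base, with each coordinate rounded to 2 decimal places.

Cross-section at z=2.25: (-1.33,-5.73) (4.12,-3.07) (4.78,-0.20) (1.82,6.52) (-6.01,5.32) (-5.93,-3.45) (-3.89,-6.34)

t = z/height = 2.25/7 = 0.321429
s = 1 + (scale-1)·z/height = 1 + (1.98-1)·2.25/7 = 1.315000
θ = twist·z/height = 322°·2.25/7 = 103.5000° = 1.806416 rad
cos θ = -0.233445, sin θ = 0.972370 (intermediates below are computed at full precision and shown rounded to 5 d.p.)
v1: (-4,2) → rotate → (-1.01096,-4.35637) → ×s → (-1.32941,-5.72863) → (-1.33,-5.73)
v2: (-3,-2.5) → rotate → (3.13126,-2.33350) → ×s → (4.11761,-3.06855) → (4.12,-3.07)
v3: (-1,-3.5) → rotate → (3.63674,-0.15531) → ×s → (4.78231,-0.20423) → (4.78,-0.20)
v4: (4.5,-2.5) → rotate → (1.38042,4.95928) → ×s → (1.81525,6.52145) → (1.82,6.52)
v5: (5,3.5) → rotate → (-4.57052,4.04479) → ×s → (-6.01024,5.31890) → (-6.01,5.32)
v6: (-1.5,5) → rotate → (-4.51168,-2.62578) → ×s → (-5.93286,-3.45290) → (-5.93,-3.45)
v7: (-4,4) → rotate → (-2.95570,-4.82326) → ×s → (-3.88674,-6.34259) → (-3.89,-6.34)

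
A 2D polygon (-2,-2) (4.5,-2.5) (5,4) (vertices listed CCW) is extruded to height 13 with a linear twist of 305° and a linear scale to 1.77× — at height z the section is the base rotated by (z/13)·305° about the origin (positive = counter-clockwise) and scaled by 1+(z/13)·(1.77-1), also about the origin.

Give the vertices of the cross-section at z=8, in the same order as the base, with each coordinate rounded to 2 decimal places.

t = z/height = 8/13 = 0.615385
s = 1 + (scale-1)·z/height = 1 + (1.77-1)·8/13 = 1.473846
θ = twist·z/height = 305°·8/13 = 187.6923° = 3.275849 rad
cos θ = -0.991001, sin θ = -0.133853 (intermediates below are computed at full precision and shown rounded to 5 d.p.)
v1: (-2,-2) → rotate → (1.71430,2.24971) → ×s → (2.52661,3.31572) → (2.53,3.32)
v2: (4.5,-2.5) → rotate → (-4.79414,1.87516) → ×s → (-7.06582,2.76370) → (-7.07,2.76)
v3: (5,4) → rotate → (-4.41959,-4.63327) → ×s → (-6.51380,-6.82873) → (-6.51,-6.83)

Cross-section at z=8: (2.53,3.32) (-7.07,2.76) (-6.51,-6.83)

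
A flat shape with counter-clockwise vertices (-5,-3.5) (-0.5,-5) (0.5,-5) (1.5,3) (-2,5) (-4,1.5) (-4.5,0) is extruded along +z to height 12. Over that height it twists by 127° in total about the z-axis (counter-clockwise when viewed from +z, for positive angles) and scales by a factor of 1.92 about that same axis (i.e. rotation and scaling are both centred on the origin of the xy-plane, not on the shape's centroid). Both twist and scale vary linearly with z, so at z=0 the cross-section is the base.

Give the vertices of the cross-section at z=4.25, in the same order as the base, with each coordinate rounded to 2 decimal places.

Cross-section at z=4.25: (-1.41,-7.97) (4.22,-5.16) (5.15,-4.22) (-1.40,4.22) (-6.56,2.81) (-5.16,-2.34) (-4.22,-4.22)

t = z/height = 4.25/12 = 0.354167
s = 1 + (scale-1)·z/height = 1 + (1.92-1)·4.25/12 = 1.325833
θ = twist·z/height = 127°·4.25/12 = 44.9792° = 0.785035 rad
cos θ = 0.707364, sin θ = 0.706850 (intermediates below are computed at full precision and shown rounded to 5 d.p.)
v1: (-5,-3.5) → rotate → (-1.06285,-6.01002) → ×s → (-1.40916,-7.96829) → (-1.41,-7.97)
v2: (-0.5,-5) → rotate → (3.18057,-3.89024) → ×s → (4.21690,-5.15782) → (4.22,-5.16)
v3: (0.5,-5) → rotate → (3.88793,-3.18339) → ×s → (5.15475,-4.22065) → (5.15,-4.22)
v4: (1.5,3) → rotate → (-1.05950,3.18237) → ×s → (-1.40472,4.21929) → (-1.40,4.22)
v5: (-2,5) → rotate → (-4.94898,2.12312) → ×s → (-6.56152,2.81490) → (-6.56,2.81)
v6: (-4,1.5) → rotate → (-3.88973,-1.76635) → ×s → (-5.15713,-2.34189) → (-5.16,-2.34)
v7: (-4.5,0) → rotate → (-3.18314,-3.18082) → ×s → (-4.22031,-4.21724) → (-4.22,-4.22)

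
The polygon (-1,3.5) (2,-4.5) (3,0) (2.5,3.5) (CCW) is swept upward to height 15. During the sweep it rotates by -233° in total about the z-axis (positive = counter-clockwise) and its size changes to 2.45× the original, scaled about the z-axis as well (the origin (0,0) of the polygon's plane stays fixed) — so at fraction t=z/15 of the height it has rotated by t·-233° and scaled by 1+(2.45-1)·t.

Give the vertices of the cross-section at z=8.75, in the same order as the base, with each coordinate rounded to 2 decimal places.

t = z/height = 8.75/15 = 0.583333
s = 1 + (scale-1)·z/height = 1 + (2.45-1)·8.75/15 = 1.845833
θ = twist·z/height = -233°·8.75/15 = -135.9167° = -2.372193 rad
cos θ = -0.718329, sin θ = -0.695704 (intermediates below are computed at full precision and shown rounded to 5 d.p.)
v1: (-1,3.5) → rotate → (3.15329,-1.81845) → ×s → (5.82045,-3.35655) → (5.82,-3.36)
v2: (2,-4.5) → rotate → (-4.56732,1.84107) → ×s → (-8.43052,3.39831) → (-8.43,3.40)
v3: (3,0) → rotate → (-2.15499,-2.08711) → ×s → (-3.97775,-3.85246) → (-3.98,-3.85)
v4: (2.5,3.5) → rotate → (0.63914,-4.25341) → ×s → (1.17975,-7.85109) → (1.18,-7.85)

Cross-section at z=8.75: (5.82,-3.36) (-8.43,3.40) (-3.98,-3.85) (1.18,-7.85)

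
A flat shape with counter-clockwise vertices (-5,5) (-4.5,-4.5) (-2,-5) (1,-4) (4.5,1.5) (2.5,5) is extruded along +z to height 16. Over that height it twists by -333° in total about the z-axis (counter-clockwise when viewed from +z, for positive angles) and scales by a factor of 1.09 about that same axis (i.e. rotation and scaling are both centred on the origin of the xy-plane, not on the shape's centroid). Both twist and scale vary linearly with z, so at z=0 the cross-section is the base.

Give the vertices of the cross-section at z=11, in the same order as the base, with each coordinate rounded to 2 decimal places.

t = z/height = 11/16 = 0.6875
s = 1 + (scale-1)·z/height = 1 + (1.09-1)·11/16 = 1.061875
θ = twist·z/height = -333°·11/16 = -228.9375° = -3.995713 rad
cos θ = -0.656882, sin θ = 0.753993 (intermediates below are computed at full precision and shown rounded to 5 d.p.)
v1: (-5,5) → rotate → (-0.48556,-7.05438) → ×s → (-0.51560,-7.49087) → (-0.52,-7.49)
v2: (-4.5,-4.5) → rotate → (6.34894,-0.43700) → ×s → (6.74178,-0.46404) → (6.74,-0.46)
v3: (-2,-5) → rotate → (5.08373,1.77642) → ×s → (5.39829,1.88634) → (5.40,1.89)
v4: (1,-4) → rotate → (2.35909,3.38152) → ×s → (2.50506,3.59075) → (2.51,3.59)
v5: (4.5,1.5) → rotate → (-4.08696,2.40765) → ×s → (-4.33984,2.55662) → (-4.34,2.56)
v6: (2.5,5) → rotate → (-5.41217,-1.39943) → ×s → (-5.74705,-1.48602) → (-5.75,-1.49)

Cross-section at z=11: (-0.52,-7.49) (6.74,-0.46) (5.40,1.89) (2.51,3.59) (-4.34,2.56) (-5.75,-1.49)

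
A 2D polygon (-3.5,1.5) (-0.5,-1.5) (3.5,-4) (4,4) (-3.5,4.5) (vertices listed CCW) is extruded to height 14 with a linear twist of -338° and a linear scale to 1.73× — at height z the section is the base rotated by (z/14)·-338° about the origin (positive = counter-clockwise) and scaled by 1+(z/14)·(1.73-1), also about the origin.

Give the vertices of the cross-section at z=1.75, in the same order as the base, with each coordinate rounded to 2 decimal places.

t = z/height = 1.75/14 = 0.125
s = 1 + (scale-1)·z/height = 1 + (1.73-1)·1.75/14 = 1.091250
θ = twist·z/height = -338°·1.75/14 = -42.2500° = -0.737402 rad
cos θ = 0.740218, sin θ = -0.672367 (intermediates below are computed at full precision and shown rounded to 5 d.p.)
v1: (-3.5,1.5) → rotate → (-1.58221,3.46361) → ×s → (-1.72659,3.77967) → (-1.73,3.78)
v2: (-0.5,-1.5) → rotate → (-1.37866,-0.77414) → ×s → (-1.50446,-0.84478) → (-1.50,-0.84)
v3: (3.5,-4) → rotate → (-0.09870,-5.31416) → ×s → (-0.10771,-5.79907) → (-0.11,-5.80)
v4: (4,4) → rotate → (5.65034,0.27141) → ×s → (6.16593,0.29617) → (6.17,0.30)
v5: (-3.5,4.5) → rotate → (0.43489,5.68427) → ×s → (0.47457,6.20295) → (0.47,6.20)

Cross-section at z=1.75: (-1.73,3.78) (-1.50,-0.84) (-0.11,-5.80) (6.17,0.30) (0.47,6.20)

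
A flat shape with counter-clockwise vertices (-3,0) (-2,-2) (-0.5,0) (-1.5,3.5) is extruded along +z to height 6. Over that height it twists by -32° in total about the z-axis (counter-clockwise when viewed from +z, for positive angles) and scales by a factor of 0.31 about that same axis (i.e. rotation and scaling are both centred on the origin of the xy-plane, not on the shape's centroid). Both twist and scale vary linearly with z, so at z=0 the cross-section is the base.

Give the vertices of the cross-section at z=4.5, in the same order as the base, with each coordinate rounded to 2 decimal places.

Cross-section at z=4.5: (-1.32,0.59) (-1.27,-0.49) (-0.22,0.10) (0.03,1.84)

t = z/height = 4.5/6 = 0.75
s = 1 + (scale-1)·z/height = 1 + (0.31-1)·4.5/6 = 0.482500
θ = twist·z/height = -32°·4.5/6 = -24.0000° = -0.418879 rad
cos θ = 0.913545, sin θ = -0.406737 (intermediates below are computed at full precision and shown rounded to 5 d.p.)
v1: (-3,0) → rotate → (-2.74064,1.22021) → ×s → (-1.32236,0.58875) → (-1.32,0.59)
v2: (-2,-2) → rotate → (-2.64056,-1.01362) → ×s → (-1.27407,-0.48907) → (-1.27,-0.49)
v3: (-0.5,0) → rotate → (-0.45677,0.20337) → ×s → (-0.22039,0.09813) → (-0.22,0.10)
v4: (-1.5,3.5) → rotate → (0.05326,3.80751) → ×s → (0.02570,1.83713) → (0.03,1.84)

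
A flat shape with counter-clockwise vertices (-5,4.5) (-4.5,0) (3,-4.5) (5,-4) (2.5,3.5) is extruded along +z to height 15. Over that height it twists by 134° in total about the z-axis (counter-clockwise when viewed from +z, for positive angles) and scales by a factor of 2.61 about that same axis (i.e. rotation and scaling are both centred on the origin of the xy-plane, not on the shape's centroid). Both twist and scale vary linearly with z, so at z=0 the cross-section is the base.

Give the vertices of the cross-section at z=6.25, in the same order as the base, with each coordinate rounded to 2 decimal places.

Cross-section at z=6.25: (-10.91,-2.69) (-4.22,-6.22) (9.04,-0.08) (10.22,3.16) (-2.49,6.74)

t = z/height = 6.25/15 = 0.416667
s = 1 + (scale-1)·z/height = 1 + (2.61-1)·6.25/15 = 1.670833
θ = twist·z/height = 134°·6.25/15 = 55.8333° = 0.974475 rad
cos θ = 0.561602, sin θ = 0.827407 (intermediates below are computed at full precision and shown rounded to 5 d.p.)
v1: (-5,4.5) → rotate → (-6.53134,-1.60983) → ×s → (-10.91279,-2.68975) → (-10.91,-2.69)
v2: (-4.5,0) → rotate → (-2.52721,-3.72333) → ×s → (-4.22255,-6.22107) → (-4.22,-6.22)
v3: (3,-4.5) → rotate → (5.40814,-0.04499) → ×s → (9.03610,-0.07517) → (9.04,-0.08)
v4: (5,-4) → rotate → (6.11764,1.89063) → ×s → (10.22156,3.15893) → (10.22,3.16)
v5: (2.5,3.5) → rotate → (-1.49192,4.03413) → ×s → (-2.49275,6.74035) → (-2.49,6.74)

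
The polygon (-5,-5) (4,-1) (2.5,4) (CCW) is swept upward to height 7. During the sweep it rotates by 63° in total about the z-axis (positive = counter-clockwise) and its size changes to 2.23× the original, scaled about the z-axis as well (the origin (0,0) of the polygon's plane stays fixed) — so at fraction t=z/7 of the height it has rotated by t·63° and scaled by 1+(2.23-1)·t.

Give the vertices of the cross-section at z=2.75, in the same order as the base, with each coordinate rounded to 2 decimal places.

t = z/height = 2.75/7 = 0.392857
s = 1 + (scale-1)·z/height = 1 + (2.23-1)·2.75/7 = 1.483214
θ = twist·z/height = 63°·2.75/7 = 24.7500° = 0.431969 rad
cos θ = 0.908143, sin θ = 0.418660 (intermediates below are computed at full precision and shown rounded to 5 d.p.)
v1: (-5,-5) → rotate → (-2.44742,-6.63401) → ×s → (-3.63004,-9.83967) → (-3.63,-9.84)
v2: (4,-1) → rotate → (4.05123,0.76650) → ×s → (6.00885,1.13688) → (6.01,1.14)
v3: (2.5,4) → rotate → (0.59572,4.67922) → ×s → (0.88358,6.94029) → (0.88,6.94)

Cross-section at z=2.75: (-3.63,-9.84) (6.01,1.14) (0.88,6.94)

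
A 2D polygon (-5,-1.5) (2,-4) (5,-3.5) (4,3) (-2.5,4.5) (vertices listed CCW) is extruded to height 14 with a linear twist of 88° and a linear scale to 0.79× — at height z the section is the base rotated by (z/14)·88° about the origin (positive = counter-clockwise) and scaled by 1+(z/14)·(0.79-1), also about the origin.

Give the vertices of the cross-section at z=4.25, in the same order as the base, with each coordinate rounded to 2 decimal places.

Cross-section at z=4.25: (-3.55,-3.36) (3.36,-2.50) (5.65,-0.82) (2.08,4.19) (-3.98,2.71)

t = z/height = 4.25/14 = 0.303571
s = 1 + (scale-1)·z/height = 1 + (0.79-1)·4.25/14 = 0.936250
θ = twist·z/height = 88°·4.25/14 = 26.7143° = 0.466252 rad
cos θ = 0.893259, sin θ = 0.449542 (intermediates below are computed at full precision and shown rounded to 5 d.p.)
v1: (-5,-1.5) → rotate → (-3.79198,-3.58760) → ×s → (-3.55025,-3.35889) → (-3.55,-3.36)
v2: (2,-4) → rotate → (3.58469,-2.67395) → ×s → (3.35616,-2.50349) → (3.36,-2.50)
v3: (5,-3.5) → rotate → (6.03969,-0.87870) → ×s → (5.65466,-0.82268) → (5.65,-0.82)
v4: (4,3) → rotate → (2.22441,4.47794) → ×s → (2.08261,4.19248) → (2.08,4.19)
v5: (-2.5,4.5) → rotate → (-4.25609,2.89581) → ×s → (-3.98476,2.71120) → (-3.98,2.71)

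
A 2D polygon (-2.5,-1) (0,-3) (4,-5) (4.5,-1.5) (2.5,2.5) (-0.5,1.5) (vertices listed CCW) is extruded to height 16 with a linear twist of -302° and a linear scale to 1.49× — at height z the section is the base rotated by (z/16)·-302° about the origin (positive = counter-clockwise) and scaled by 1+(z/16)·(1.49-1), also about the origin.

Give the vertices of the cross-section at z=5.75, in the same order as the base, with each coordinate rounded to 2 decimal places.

t = z/height = 5.75/16 = 0.359375
s = 1 + (scale-1)·z/height = 1 + (1.49-1)·5.75/16 = 1.176094
θ = twist·z/height = -302°·5.75/16 = -108.5313° = -1.894228 rad
cos θ = -0.317822, sin θ = -0.948150 (intermediates below are computed at full precision and shown rounded to 5 d.p.)
v1: (-2.5,-1) → rotate → (-0.15360,2.68820) → ×s → (-0.18064,3.16157) → (-0.18,3.16)
v2: (0,-3) → rotate → (-2.84445,0.95347) → ×s → (-3.34534,1.12136) → (-3.35,1.12)
v3: (4,-5) → rotate → (-6.01204,-2.20349) → ×s → (-7.07072,-2.59151) → (-7.07,-2.59)
v4: (4.5,-1.5) → rotate → (-2.85242,-3.78994) → ×s → (-3.35472,-4.45733) → (-3.35,-4.46)
v5: (2.5,2.5) → rotate → (1.57582,-3.16493) → ×s → (1.85331,-3.72226) → (1.85,-3.72)
v6: (-0.5,1.5) → rotate → (1.58114,-0.00266) → ×s → (1.85956,-0.00313) → (1.86,0.00)

Cross-section at z=5.75: (-0.18,3.16) (-3.35,1.12) (-7.07,-2.59) (-3.35,-4.46) (1.85,-3.72) (1.86,0.00)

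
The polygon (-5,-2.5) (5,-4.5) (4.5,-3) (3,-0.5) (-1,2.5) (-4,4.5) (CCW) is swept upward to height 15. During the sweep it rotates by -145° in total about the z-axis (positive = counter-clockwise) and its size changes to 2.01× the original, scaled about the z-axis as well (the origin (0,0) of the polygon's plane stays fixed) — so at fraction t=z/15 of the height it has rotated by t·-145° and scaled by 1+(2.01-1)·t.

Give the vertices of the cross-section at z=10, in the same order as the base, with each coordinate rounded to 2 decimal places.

t = z/height = 10/15 = 0.666667
s = 1 + (scale-1)·z/height = 1 + (2.01-1)·10/15 = 1.673333
θ = twist·z/height = -145°·10/15 = -96.6667° = -1.687152 rad
cos θ = -0.116093, sin θ = -0.993238 (intermediates below are computed at full precision and shown rounded to 5 d.p.)
v1: (-5,-2.5) → rotate → (-1.90263,5.25642) → ×s → (-3.18374,8.79575) → (-3.18,8.80)
v2: (5,-4.5) → rotate → (-5.05004,-4.44377) → ×s → (-8.45040,-7.43591) → (-8.45,-7.44)
v3: (4.5,-3) → rotate → (-3.50213,-4.12129) → ×s → (-5.86024,-6.89630) → (-5.86,-6.90)
v4: (3,-0.5) → rotate → (-0.84490,-2.92167) → ×s → (-1.41380,-4.88893) → (-1.41,-4.89)
v5: (-1,2.5) → rotate → (2.59919,0.70301) → ×s → (4.34931,1.17636) → (4.35,1.18)
v6: (-4,4.5) → rotate → (4.93394,3.45054) → ×s → (8.25613,5.77390) → (8.26,5.77)

Cross-section at z=10: (-3.18,8.80) (-8.45,-7.44) (-5.86,-6.90) (-1.41,-4.89) (4.35,1.18) (8.26,5.77)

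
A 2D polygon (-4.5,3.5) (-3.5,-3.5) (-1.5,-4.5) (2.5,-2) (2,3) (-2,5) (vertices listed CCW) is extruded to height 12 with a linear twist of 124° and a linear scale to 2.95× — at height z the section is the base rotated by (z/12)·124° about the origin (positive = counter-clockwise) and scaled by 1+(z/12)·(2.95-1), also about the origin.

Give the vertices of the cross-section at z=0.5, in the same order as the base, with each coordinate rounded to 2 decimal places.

Cross-section at z=0.5: (-5.19,3.33) (-3.43,-4.11) (-1.18,-4.99) (2.89,-1.91) (1.86,3.43) (-2.64,5.19)

t = z/height = 0.5/12 = 0.0416667
s = 1 + (scale-1)·z/height = 1 + (2.95-1)·0.5/12 = 1.081250
θ = twist·z/height = 124°·0.5/12 = 5.1667° = 0.090175 rad
cos θ = 0.995937, sin θ = 0.090053 (intermediates below are computed at full precision and shown rounded to 5 d.p.)
v1: (-4.5,3.5) → rotate → (-4.79690,3.08054) → ×s → (-5.18665,3.33083) → (-5.19,3.33)
v2: (-3.5,-3.5) → rotate → (-3.17059,-3.80097) → ×s → (-3.42820,-4.10979) → (-3.43,-4.11)
v3: (-1.5,-4.5) → rotate → (-1.08867,-4.61680) → ×s → (-1.17712,-4.99191) → (-1.18,-4.99)
v4: (2.5,-2) → rotate → (2.66995,-1.76674) → ×s → (2.88688,-1.91029) → (2.89,-1.91)
v5: (2,3) → rotate → (1.72171,3.16792) → ×s → (1.86160,3.42531) → (1.86,3.43)
v6: (-2,5) → rotate → (-2.44214,4.79958) → ×s → (-2.64056,5.18954) → (-2.64,5.19)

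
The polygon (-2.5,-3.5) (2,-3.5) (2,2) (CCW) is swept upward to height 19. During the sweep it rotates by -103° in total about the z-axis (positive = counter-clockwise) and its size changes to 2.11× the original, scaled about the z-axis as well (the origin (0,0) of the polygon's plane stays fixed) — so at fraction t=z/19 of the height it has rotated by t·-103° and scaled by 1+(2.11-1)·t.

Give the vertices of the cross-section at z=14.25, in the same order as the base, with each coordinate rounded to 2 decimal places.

Cross-section at z=14.25: (-7.27,3.05) (-5.45,-4.99) (4.38,-2.77)

t = z/height = 14.25/19 = 0.75
s = 1 + (scale-1)·z/height = 1 + (2.11-1)·14.25/19 = 1.832500
θ = twist·z/height = -103°·14.25/19 = -77.2500° = -1.348267 rad
cos θ = 0.220697, sin θ = -0.975342 (intermediates below are computed at full precision and shown rounded to 5 d.p.)
v1: (-2.5,-3.5) → rotate → (-3.96544,1.66591) → ×s → (-7.26667,3.05279) → (-7.27,3.05)
v2: (2,-3.5) → rotate → (-2.97230,-2.72313) → ×s → (-5.44675,-4.99013) → (-5.45,-4.99)
v3: (2,2) → rotate → (2.39208,-1.50929) → ×s → (4.38349,-2.76577) → (4.38,-2.77)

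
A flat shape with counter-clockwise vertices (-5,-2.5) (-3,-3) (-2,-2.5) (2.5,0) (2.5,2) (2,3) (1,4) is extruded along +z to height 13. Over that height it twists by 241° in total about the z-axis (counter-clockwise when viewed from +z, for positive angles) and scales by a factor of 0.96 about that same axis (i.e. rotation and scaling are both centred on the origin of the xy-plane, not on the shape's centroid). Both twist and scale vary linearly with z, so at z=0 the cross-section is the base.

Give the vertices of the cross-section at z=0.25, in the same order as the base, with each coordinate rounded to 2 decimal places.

t = z/height = 0.25/13 = 0.0192308
s = 1 + (scale-1)·z/height = 1 + (0.96-1)·0.25/13 = 0.999231
θ = twist·z/height = 241°·0.25/13 = 4.6346° = 0.080889 rad
cos θ = 0.996730, sin θ = 0.080801 (intermediates below are computed at full precision and shown rounded to 5 d.p.)
v1: (-5,-2.5) → rotate → (-4.78165,-2.89583) → ×s → (-4.77797,-2.89360) → (-4.78,-2.89)
v2: (-3,-3) → rotate → (-2.74779,-3.23259) → ×s → (-2.74567,-3.23011) → (-2.75,-3.23)
v3: (-2,-2.5) → rotate → (-1.79146,-2.65343) → ×s → (-1.79008,-2.65139) → (-1.79,-2.65)
v4: (2.5,0) → rotate → (2.49183,0.20200) → ×s → (2.48991,0.20185) → (2.49,0.20)
v5: (2.5,2) → rotate → (2.33022,2.19546) → ×s → (2.32843,2.19377) → (2.33,2.19)
v6: (2,3) → rotate → (1.75106,3.15179) → ×s → (1.74971,3.14937) → (1.75,3.15)
v7: (1,4) → rotate → (0.67353,4.06772) → ×s → (0.67301,4.06459) → (0.67,4.06)

Cross-section at z=0.25: (-4.78,-2.89) (-2.75,-3.23) (-1.79,-2.65) (2.49,0.20) (2.33,2.19) (1.75,3.15) (0.67,4.06)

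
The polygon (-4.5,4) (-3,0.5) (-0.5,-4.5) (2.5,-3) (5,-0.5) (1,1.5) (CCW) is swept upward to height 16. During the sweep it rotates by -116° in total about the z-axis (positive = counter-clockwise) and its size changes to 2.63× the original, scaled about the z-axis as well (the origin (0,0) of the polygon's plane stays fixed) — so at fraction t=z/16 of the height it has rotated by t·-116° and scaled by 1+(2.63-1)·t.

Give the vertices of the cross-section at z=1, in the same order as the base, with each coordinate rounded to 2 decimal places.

Cross-section at z=1: (-4.36,5.00) (-3.21,0.96) (-1.17,-4.85) (2.32,-3.63) (5.40,-1.24) (1.30,1.50)

t = z/height = 1/16 = 0.0625
s = 1 + (scale-1)·z/height = 1 + (2.63-1)·1/16 = 1.101875
θ = twist·z/height = -116°·1/16 = -7.2500° = -0.126536 rad
cos θ = 0.992005, sin θ = -0.126199 (intermediates below are computed at full precision and shown rounded to 5 d.p.)
v1: (-4.5,4) → rotate → (-3.95923,4.53592) → ×s → (-4.36257,4.99801) → (-4.36,5.00)
v2: (-3,0.5) → rotate → (-2.91292,0.87460) → ×s → (-3.20967,0.96370) → (-3.21,0.96)
v3: (-0.5,-4.5) → rotate → (-1.06390,-4.40092) → ×s → (-1.17228,-4.84927) → (-1.17,-4.85)
v4: (2.5,-3) → rotate → (2.10142,-3.29151) → ×s → (2.31550,-3.62684) → (2.32,-3.63)
v5: (5,-0.5) → rotate → (4.89693,-1.12700) → ×s → (5.39580,-1.24181) → (5.40,-1.24)
v6: (1,1.5) → rotate → (1.18130,1.36181) → ×s → (1.30165,1.50054) → (1.30,1.50)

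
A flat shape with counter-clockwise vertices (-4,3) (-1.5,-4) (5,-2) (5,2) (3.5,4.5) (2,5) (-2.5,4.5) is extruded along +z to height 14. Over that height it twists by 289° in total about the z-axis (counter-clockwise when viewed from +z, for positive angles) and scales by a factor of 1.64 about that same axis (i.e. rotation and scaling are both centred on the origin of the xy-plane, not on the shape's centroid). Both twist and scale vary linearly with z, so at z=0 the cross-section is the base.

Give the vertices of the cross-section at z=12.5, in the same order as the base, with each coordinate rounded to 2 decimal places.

t = z/height = 12.5/14 = 0.892857
s = 1 + (scale-1)·z/height = 1 + (1.64-1)·12.5/14 = 1.571429
θ = twist·z/height = 289°·12.5/14 = 258.0357° = 4.503573 rad
cos θ = -0.207302, sin θ = -0.978277 (intermediates below are computed at full precision and shown rounded to 5 d.p.)
v1: (-4,3) → rotate → (3.76404,3.29120) → ×s → (5.91492,5.17189) → (5.91,5.17)
v2: (-1.5,-4) → rotate → (-3.60216,2.29662) → ×s → (-5.66053,3.60898) → (-5.66,3.61)
v3: (5,-2) → rotate → (-2.99306,-4.47678) → ×s → (-4.70339,-7.03494) → (-4.70,-7.03)
v4: (5,2) → rotate → (0.92004,-5.30599) → ×s → (1.44578,-8.33798) → (1.45,-8.34)
v5: (3.5,4.5) → rotate → (3.67669,-4.35683) → ×s → (5.77766,-6.84644) → (5.78,-6.85)
v6: (2,5) → rotate → (4.47678,-2.99306) → ×s → (7.03494,-4.70339) → (7.03,-4.70)
v7: (-2.5,4.5) → rotate → (4.92050,1.51283) → ×s → (7.73222,2.37731) → (7.73,2.38)

Cross-section at z=12.5: (5.91,5.17) (-5.66,3.61) (-4.70,-7.03) (1.45,-8.34) (5.78,-6.85) (7.03,-4.70) (7.73,2.38)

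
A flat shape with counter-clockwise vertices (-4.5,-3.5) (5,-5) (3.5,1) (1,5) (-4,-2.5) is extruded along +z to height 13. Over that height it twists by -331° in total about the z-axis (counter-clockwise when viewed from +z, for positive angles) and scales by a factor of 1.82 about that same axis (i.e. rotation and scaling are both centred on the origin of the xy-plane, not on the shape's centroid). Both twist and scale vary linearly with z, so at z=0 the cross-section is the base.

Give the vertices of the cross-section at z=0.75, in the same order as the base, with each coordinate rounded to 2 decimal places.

Cross-section at z=0.75: (-5.65,-1.92) (3.24,-6.66) (3.81,-0.21) (2.70,4.61) (-4.82,-1.10)

t = z/height = 0.75/13 = 0.0576923
s = 1 + (scale-1)·z/height = 1 + (1.82-1)·0.75/13 = 1.047308
θ = twist·z/height = -331°·0.75/13 = -19.0962° = -0.333291 rad
cos θ = 0.944971, sin θ = -0.327154 (intermediates below are computed at full precision and shown rounded to 5 d.p.)
v1: (-4.5,-3.5) → rotate → (-5.39741,-1.83520) → ×s → (-5.65275,-1.92202) → (-5.65,-1.92)
v2: (5,-5) → rotate → (3.08908,-6.36063) → ×s → (3.23522,-6.66153) → (3.24,-6.66)
v3: (3.5,1) → rotate → (3.63455,-0.20007) → ×s → (3.80649,-0.20953) → (3.81,-0.21)
v4: (1,5) → rotate → (2.58074,4.39770) → ×s → (2.70283,4.60574) → (2.70,4.61)
v5: (-4,-2.5) → rotate → (-4.59777,-1.05381) → ×s → (-4.81528,-1.10366) → (-4.82,-1.10)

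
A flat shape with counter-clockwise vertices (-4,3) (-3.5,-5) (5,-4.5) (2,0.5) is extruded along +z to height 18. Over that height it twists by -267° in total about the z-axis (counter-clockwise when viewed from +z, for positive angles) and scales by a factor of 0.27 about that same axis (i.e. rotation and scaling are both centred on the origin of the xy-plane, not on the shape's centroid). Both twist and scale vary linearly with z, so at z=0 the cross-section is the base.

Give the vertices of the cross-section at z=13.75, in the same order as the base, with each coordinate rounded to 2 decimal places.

Cross-section at z=13.75: (1.08,-1.93) (2.31,1.39) (-1.21,2.72) (-0.90,0.16)

t = z/height = 13.75/18 = 0.763889
s = 1 + (scale-1)·z/height = 1 + (0.27-1)·13.75/18 = 0.442361
θ = twist·z/height = -267°·13.75/18 = -203.9583° = -3.559744 rad
cos θ = -0.913841, sin θ = 0.406072 (intermediates below are computed at full precision and shown rounded to 5 d.p.)
v1: (-4,3) → rotate → (2.43715,-4.36581) → ×s → (1.07810,-1.93127) → (1.08,-1.93)
v2: (-3.5,-5) → rotate → (5.22880,3.14795) → ×s → (2.31302,1.39253) → (2.31,1.39)
v3: (5,-4.5) → rotate → (-2.74188,6.14265) → ×s → (-1.21290,2.71727) → (-1.21,2.72)
v4: (2,0.5) → rotate → (-2.03072,0.35522) → ×s → (-0.89831,0.15714) → (-0.90,0.16)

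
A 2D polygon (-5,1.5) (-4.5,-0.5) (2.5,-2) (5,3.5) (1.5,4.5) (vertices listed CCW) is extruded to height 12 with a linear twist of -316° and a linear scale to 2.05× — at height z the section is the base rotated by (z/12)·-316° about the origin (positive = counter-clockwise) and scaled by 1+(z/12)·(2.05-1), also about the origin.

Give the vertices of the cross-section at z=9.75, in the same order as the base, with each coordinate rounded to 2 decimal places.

t = z/height = 9.75/12 = 0.8125
s = 1 + (scale-1)·z/height = 1 + (2.05-1)·9.75/12 = 1.853125
θ = twist·z/height = -316°·9.75/12 = -256.7500° = -4.481133 rad
cos θ = -0.229200, sin θ = 0.973379 (intermediates below are computed at full precision and shown rounded to 5 d.p.)
v1: (-5,1.5) → rotate → (-0.31407,-5.21070) → ×s → (-0.58201,-9.65607) → (-0.58,-9.66)
v2: (-4.5,-0.5) → rotate → (1.51809,-4.26561) → ×s → (2.81321,-7.90470) → (2.81,-7.90)
v3: (2.5,-2) → rotate → (1.37376,2.89185) → ×s → (2.54574,5.35896) → (2.55,5.36)
v4: (5,3.5) → rotate → (-4.55283,4.06469) → ×s → (-8.43696,7.53239) → (-8.44,7.53)
v5: (1.5,4.5) → rotate → (-4.72401,0.42867) → ×s → (-8.75418,0.79437) → (-8.75,0.79)

Cross-section at z=9.75: (-0.58,-9.66) (2.81,-7.90) (2.55,5.36) (-8.44,7.53) (-8.75,0.79)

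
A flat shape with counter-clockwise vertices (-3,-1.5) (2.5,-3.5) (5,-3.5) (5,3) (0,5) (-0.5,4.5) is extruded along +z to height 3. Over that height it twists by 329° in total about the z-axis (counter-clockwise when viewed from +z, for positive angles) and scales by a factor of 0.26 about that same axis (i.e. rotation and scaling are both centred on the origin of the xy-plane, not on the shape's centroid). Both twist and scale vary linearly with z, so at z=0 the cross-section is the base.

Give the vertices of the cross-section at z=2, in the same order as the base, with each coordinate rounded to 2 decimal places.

t = z/height = 2/3 = 0.666667
s = 1 + (scale-1)·z/height = 1 + (0.26-1)·2/3 = 0.506667
θ = twist·z/height = 329°·2/3 = 219.3333° = 3.828089 rad
cos θ = -0.773472, sin θ = -0.633831 (intermediates below are computed at full precision and shown rounded to 5 d.p.)
v1: (-3,-1.5) → rotate → (1.36967,3.06170) → ×s → (0.69397,1.55126) → (0.69,1.55)
v2: (2.5,-3.5) → rotate → (-4.15209,1.12257) → ×s → (-2.10372,0.56877) → (-2.10,0.57)
v3: (5,-3.5) → rotate → (-6.08577,-0.46200) → ×s → (-3.08345,-0.23408) → (-3.08,-0.23)
v4: (5,3) → rotate → (-1.96587,-5.48957) → ×s → (-0.99604,-2.78138) → (-1.00,-2.78)
v5: (0,5) → rotate → (3.16915,-3.86736) → ×s → (1.60571,-1.95946) → (1.61,-1.96)
v6: (-0.5,4.5) → rotate → (3.23898,-3.16371) → ×s → (1.64108,-1.60294) → (1.64,-1.60)

Cross-section at z=2: (0.69,1.55) (-2.10,0.57) (-3.08,-0.23) (-1.00,-2.78) (1.61,-1.96) (1.64,-1.60)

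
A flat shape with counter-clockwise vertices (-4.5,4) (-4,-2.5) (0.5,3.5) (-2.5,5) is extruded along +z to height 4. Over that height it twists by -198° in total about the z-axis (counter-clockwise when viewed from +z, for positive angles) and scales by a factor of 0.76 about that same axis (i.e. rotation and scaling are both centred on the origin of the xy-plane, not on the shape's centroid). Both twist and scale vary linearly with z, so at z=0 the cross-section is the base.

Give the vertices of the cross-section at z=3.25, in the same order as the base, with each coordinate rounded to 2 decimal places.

Cross-section at z=3.25: (4.48,-1.86) (2.38,2.96) (0.54,-2.79) (3.22,-3.14)

t = z/height = 3.25/4 = 0.8125
s = 1 + (scale-1)·z/height = 1 + (0.76-1)·3.25/4 = 0.805000
θ = twist·z/height = -198°·3.25/4 = -160.8750° = -2.807798 rad
cos θ = -0.944806, sin θ = -0.327630 (intermediates below are computed at full precision and shown rounded to 5 d.p.)
v1: (-4.5,4) → rotate → (5.56215,-2.30489) → ×s → (4.47753,-1.85544) → (4.48,-1.86)
v2: (-4,-2.5) → rotate → (2.96015,3.67254) → ×s → (2.38292,2.95639) → (2.38,2.96)
v3: (0.5,3.5) → rotate → (0.67430,-3.47064) → ×s → (0.54281,-2.79386) → (0.54,-2.79)
v4: (-2.5,5) → rotate → (4.00017,-3.90495) → ×s → (3.22013,-3.14349) → (3.22,-3.14)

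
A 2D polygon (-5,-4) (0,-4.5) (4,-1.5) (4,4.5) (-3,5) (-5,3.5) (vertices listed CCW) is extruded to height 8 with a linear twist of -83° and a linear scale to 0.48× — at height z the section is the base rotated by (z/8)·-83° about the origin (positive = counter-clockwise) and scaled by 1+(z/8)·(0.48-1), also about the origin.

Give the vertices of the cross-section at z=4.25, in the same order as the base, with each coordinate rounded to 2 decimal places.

t = z/height = 4.25/8 = 0.53125
s = 1 + (scale-1)·z/height = 1 + (0.48-1)·4.25/8 = 0.723750
θ = twist·z/height = -83°·4.25/8 = -44.0938° = -0.769581 rad
cos θ = 0.718202, sin θ = -0.695834 (intermediates below are computed at full precision and shown rounded to 5 d.p.)
v1: (-5,-4) → rotate → (-6.37435,0.60636) → ×s → (-4.61343,0.43886) → (-4.61,0.44)
v2: (0,-4.5) → rotate → (-3.13126,-3.23191) → ×s → (-2.26625,-2.33909) → (-2.27,-2.34)
v3: (4,-1.5) → rotate → (1.82906,-3.86064) → ×s → (1.32378,-2.79414) → (1.32,-2.79)
v4: (4,4.5) → rotate → (6.00406,0.44857) → ×s → (4.34544,0.32465) → (4.35,0.32)
v5: (-3,5) → rotate → (1.32457,5.67851) → ×s → (0.95865,4.10982) → (0.96,4.11)
v6: (-5,3.5) → rotate → (-1.15559,5.99288) → ×s → (-0.83636,4.33735) → (-0.84,4.34)

Cross-section at z=4.25: (-4.61,0.44) (-2.27,-2.34) (1.32,-2.79) (4.35,0.32) (0.96,4.11) (-0.84,4.34)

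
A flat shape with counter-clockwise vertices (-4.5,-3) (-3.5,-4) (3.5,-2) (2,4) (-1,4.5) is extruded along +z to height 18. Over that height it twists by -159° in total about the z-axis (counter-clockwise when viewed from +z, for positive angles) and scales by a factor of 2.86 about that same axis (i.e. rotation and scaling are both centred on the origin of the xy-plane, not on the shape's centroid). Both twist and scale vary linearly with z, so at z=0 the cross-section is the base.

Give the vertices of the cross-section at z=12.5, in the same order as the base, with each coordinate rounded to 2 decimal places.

Cross-section at z=12.5: (-2.85,12.06) (-5.79,10.71) (-7.09,-5.92) (6.99,-7.49) (10.46,-1.45)

t = z/height = 12.5/18 = 0.694444
s = 1 + (scale-1)·z/height = 1 + (2.86-1)·12.5/18 = 2.291667
θ = twist·z/height = -159°·12.5/18 = -110.4167° = -1.927134 rad
cos θ = -0.348845, sin θ = -0.937181 (intermediates below are computed at full precision and shown rounded to 5 d.p.)
v1: (-4.5,-3) → rotate → (-1.24174,5.26385) → ×s → (-2.84566,12.06298) → (-2.85,12.06)
v2: (-3.5,-4) → rotate → (-2.52777,4.67551) → ×s → (-5.79280,10.71471) → (-5.79,10.71)
v3: (3.5,-2) → rotate → (-3.09532,-2.58244) → ×s → (-7.09344,-5.91810) → (-7.09,-5.92)
v4: (2,4) → rotate → (3.05103,-3.26974) → ×s → (6.99195,-7.49315) → (6.99,-7.49)
v5: (-1,4.5) → rotate → (4.56616,-0.63262) → ×s → (10.46411,-1.44976) → (10.46,-1.45)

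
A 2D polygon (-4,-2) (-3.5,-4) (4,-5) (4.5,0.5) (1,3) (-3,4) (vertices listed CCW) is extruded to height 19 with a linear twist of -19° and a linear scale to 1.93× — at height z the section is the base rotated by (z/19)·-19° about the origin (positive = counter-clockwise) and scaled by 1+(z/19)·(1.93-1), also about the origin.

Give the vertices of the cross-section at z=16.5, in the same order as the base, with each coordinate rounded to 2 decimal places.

Cross-section at z=16.5: (-7.96,-1.41) (-8.12,-5.14) (4.37,-10.72) (8.06,-1.44) (3.27,4.69) (-3.15,8.47)

t = z/height = 16.5/19 = 0.868421
s = 1 + (scale-1)·z/height = 1 + (1.93-1)·16.5/19 = 1.807632
θ = twist·z/height = -19°·16.5/19 = -16.5000° = -0.287979 rad
cos θ = 0.958820, sin θ = -0.284015 (intermediates below are computed at full precision and shown rounded to 5 d.p.)
v1: (-4,-2) → rotate → (-4.40331,-0.78158) → ×s → (-7.95956,-1.41281) → (-7.96,-1.41)
v2: (-3.5,-4) → rotate → (-4.49193,-2.84123) → ×s → (-8.11976,-5.13589) → (-8.12,-5.14)
v3: (4,-5) → rotate → (2.41520,-5.93016) → ×s → (4.36580,-10.71954) → (4.37,-10.72)
v4: (4.5,0.5) → rotate → (4.45670,-0.79866) → ×s → (8.05607,-1.44368) → (8.06,-1.44)
v5: (1,3) → rotate → (1.81087,2.59244) → ×s → (3.27338,4.68618) → (3.27,4.69)
v6: (-3,4) → rotate → (-1.74040,4.68732) → ×s → (-3.14600,8.47296) → (-3.15,8.47)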